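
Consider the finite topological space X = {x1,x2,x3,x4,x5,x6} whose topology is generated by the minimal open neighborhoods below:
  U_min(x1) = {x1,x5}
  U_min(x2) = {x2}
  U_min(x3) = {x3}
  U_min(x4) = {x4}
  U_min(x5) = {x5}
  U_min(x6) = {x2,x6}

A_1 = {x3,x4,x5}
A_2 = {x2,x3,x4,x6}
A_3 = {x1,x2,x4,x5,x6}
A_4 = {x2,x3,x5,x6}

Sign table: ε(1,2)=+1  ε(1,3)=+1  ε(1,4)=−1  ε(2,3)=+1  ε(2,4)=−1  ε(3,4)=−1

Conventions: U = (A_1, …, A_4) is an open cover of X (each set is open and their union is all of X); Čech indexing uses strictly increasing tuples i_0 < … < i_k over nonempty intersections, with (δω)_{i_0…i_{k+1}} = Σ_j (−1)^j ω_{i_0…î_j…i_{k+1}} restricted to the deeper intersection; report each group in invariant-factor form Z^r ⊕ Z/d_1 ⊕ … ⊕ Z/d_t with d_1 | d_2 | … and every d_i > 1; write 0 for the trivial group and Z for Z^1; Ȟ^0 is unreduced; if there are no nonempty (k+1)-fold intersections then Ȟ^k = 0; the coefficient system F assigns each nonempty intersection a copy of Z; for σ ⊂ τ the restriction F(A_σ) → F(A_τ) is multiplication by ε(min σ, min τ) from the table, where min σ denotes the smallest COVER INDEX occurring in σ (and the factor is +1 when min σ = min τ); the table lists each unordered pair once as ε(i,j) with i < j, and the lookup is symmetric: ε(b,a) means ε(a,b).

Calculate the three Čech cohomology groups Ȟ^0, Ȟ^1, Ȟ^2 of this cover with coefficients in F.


intersection data:
  A12={x3,x4} A13={x4,x5} A14={x3,x5} A23={x2,x4,x6} A24={x2,x3,x6} A34={x2,x5,x6}
  A123={x4} A124={x3} A134={x5} A234={x2,x6}
C dims 4,6,4; δ0: rk 3, SNF 1^3; δ1: rk 3, SNF 1^3
Ȟ^0 = (4 − 3) − 0 = 1, so Ȟ^0 ≅ Z
Ȟ^1 = (6 − 3) − 3 = 0, so Ȟ^1 ≅ 0
Ȟ^2 = (4 − 0) − 3 = 1, so Ȟ^2 ≅ Z

Ȟ^0(U;F) ≅ Z, Ȟ^1(U;F) ≅ 0, Ȟ^2(U;F) ≅ Z


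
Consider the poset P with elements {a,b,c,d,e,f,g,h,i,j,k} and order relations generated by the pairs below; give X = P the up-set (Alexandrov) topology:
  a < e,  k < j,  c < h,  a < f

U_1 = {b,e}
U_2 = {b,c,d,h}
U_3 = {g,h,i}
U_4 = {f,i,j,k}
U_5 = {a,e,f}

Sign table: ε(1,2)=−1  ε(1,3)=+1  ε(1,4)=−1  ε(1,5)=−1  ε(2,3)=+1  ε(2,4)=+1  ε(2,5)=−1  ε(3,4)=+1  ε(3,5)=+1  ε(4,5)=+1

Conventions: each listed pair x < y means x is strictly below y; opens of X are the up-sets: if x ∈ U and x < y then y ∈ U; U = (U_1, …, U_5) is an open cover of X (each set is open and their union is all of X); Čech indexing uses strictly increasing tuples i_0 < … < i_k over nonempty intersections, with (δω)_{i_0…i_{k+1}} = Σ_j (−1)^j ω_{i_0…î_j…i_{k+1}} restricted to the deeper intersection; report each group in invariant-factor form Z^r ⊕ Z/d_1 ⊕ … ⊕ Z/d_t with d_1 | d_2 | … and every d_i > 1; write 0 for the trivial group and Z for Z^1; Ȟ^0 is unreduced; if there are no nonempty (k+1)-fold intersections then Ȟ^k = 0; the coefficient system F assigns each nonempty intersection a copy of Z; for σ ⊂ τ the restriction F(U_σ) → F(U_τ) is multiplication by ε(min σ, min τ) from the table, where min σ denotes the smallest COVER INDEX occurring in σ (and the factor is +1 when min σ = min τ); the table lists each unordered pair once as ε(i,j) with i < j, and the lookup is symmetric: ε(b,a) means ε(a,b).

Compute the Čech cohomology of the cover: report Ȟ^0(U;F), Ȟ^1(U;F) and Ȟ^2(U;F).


Ȟ^0 = Z,  Ȟ^1 = Z,  Ȟ^2 = 0

nerve simplices:
  U12={b} U15={e} U23={h} U34={i} U45={f}
C dims 5,5; δ0: rk 4, SNF 1^4
degree 0: 5−4−0 = 1 → Ȟ^0 ≅ Z
degree 1: 5−0−4 = 1 → Ȟ^1 ≅ Z
degree 2: 0−0−0 = 0 → Ȟ^2 ≅ 0


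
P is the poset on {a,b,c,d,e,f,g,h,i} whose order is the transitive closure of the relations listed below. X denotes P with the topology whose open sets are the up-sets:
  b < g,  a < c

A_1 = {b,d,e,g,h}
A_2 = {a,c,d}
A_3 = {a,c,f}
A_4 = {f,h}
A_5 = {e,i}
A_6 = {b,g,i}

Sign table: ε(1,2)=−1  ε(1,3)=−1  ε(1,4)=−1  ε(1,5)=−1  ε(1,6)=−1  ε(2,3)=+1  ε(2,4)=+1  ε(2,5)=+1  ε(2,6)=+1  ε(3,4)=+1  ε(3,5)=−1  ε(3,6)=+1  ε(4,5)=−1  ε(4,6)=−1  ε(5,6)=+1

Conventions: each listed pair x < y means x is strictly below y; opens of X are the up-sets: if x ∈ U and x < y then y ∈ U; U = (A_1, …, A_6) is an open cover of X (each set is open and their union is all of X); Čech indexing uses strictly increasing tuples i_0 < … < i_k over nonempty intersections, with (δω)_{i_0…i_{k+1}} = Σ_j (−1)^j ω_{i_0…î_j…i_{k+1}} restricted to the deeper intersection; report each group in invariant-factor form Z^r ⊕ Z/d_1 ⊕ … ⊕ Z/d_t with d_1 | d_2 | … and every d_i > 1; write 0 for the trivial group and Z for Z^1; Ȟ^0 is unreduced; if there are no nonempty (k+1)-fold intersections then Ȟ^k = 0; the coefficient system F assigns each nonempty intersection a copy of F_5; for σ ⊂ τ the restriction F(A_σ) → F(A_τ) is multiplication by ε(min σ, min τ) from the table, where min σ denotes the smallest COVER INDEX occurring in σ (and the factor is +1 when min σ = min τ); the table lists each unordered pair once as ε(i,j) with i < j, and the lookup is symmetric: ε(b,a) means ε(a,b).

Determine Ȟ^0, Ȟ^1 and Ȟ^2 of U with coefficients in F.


Ȟ^0 = Z/5,  Ȟ^1 = Z/5 ⊕ Z/5,  Ȟ^2 = 0

nonempty overlaps:
  A12={d} A14={h} A15={e} A16={b,g} A23={a,c} A34={f} A56={i}
C dims 6,7; δ0: rk_F5 5
degree 0: 6−5−0 = 1 → Ȟ^0 ≅ Z/5
degree 1: 7−0−5 = 2 → Ȟ^1 ≅ Z/5 ⊕ Z/5
degree 2: 0−0−0 = 0 → Ȟ^2 ≅ 0


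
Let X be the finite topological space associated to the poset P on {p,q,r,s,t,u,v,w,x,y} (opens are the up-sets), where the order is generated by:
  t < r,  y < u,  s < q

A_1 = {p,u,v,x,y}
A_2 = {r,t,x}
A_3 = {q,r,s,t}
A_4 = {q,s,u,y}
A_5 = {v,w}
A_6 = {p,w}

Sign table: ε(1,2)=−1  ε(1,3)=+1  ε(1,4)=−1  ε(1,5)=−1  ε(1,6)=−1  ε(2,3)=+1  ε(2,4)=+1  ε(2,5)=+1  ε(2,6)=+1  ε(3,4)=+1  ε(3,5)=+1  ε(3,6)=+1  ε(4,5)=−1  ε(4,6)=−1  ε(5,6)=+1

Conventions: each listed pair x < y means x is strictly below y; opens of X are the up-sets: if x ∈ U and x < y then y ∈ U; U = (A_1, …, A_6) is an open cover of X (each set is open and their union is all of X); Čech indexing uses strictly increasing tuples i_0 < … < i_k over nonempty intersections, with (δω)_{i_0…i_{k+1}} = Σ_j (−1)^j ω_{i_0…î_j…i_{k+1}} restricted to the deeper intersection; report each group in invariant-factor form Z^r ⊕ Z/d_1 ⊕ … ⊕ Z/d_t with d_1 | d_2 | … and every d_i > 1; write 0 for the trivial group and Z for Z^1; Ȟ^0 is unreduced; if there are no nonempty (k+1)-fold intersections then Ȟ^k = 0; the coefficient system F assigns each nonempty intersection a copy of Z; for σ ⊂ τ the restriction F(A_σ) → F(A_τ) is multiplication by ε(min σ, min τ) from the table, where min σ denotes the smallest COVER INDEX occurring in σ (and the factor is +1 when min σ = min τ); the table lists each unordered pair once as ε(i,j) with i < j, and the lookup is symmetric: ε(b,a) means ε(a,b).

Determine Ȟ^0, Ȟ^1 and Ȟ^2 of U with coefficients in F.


Ȟ^0 ≅ Z,  Ȟ^1 ≅ Z^2,  Ȟ^2 ≅ 0

nonempty overlaps:
  A12={x} A14={u,y} A15={v} A16={p} A23={r,t} A34={q,s} A56={w}
C dims 6,7; δ0: rk 5, SNF 1^5
degree 0: 6−5−0 = 1 → Ȟ^0 ≅ Z
degree 1: 7−0−5 = 2 → Ȟ^1 ≅ Z^2
degree 2: 0−0−0 = 0 → Ȟ^2 ≅ 0


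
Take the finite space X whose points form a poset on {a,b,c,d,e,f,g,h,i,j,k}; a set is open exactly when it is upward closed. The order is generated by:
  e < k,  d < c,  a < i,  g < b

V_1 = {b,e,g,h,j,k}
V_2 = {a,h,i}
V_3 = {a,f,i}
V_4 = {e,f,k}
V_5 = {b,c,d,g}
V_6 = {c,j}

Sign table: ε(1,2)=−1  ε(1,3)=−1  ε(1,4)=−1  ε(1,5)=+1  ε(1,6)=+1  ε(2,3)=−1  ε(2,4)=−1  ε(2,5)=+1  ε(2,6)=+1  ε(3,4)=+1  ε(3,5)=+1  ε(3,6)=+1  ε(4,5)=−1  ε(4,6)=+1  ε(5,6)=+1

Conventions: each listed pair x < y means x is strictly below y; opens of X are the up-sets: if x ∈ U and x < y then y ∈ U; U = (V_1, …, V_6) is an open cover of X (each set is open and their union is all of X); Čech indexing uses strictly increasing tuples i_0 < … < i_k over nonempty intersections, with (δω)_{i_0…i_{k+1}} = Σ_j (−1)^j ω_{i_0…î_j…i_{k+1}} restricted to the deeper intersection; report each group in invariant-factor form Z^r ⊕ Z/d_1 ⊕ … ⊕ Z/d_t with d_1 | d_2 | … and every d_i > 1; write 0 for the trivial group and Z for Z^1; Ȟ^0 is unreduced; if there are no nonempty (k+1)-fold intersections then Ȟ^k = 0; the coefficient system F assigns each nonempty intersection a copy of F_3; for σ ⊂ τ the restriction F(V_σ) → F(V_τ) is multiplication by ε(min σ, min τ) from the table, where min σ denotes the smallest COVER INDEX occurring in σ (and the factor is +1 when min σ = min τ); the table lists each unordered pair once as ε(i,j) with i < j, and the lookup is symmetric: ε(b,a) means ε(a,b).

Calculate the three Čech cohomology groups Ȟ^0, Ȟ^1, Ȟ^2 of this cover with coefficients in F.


Ȟ^0 = 0,  Ȟ^1 = Z/3,  Ȟ^2 = 0

nonempty overlaps:
  V12={h} V14={e,k} V15={b,g} V16={j} V23={a,i} V34={f} V56={c}
C dims 6,7; δ0: rk_F3 6
degree 0: 6−6−0 = 0 → Ȟ^0 ≅ 0
degree 1: 7−0−6 = 1 → Ȟ^1 ≅ Z/3
degree 2: 0−0−0 = 0 → Ȟ^2 ≅ 0


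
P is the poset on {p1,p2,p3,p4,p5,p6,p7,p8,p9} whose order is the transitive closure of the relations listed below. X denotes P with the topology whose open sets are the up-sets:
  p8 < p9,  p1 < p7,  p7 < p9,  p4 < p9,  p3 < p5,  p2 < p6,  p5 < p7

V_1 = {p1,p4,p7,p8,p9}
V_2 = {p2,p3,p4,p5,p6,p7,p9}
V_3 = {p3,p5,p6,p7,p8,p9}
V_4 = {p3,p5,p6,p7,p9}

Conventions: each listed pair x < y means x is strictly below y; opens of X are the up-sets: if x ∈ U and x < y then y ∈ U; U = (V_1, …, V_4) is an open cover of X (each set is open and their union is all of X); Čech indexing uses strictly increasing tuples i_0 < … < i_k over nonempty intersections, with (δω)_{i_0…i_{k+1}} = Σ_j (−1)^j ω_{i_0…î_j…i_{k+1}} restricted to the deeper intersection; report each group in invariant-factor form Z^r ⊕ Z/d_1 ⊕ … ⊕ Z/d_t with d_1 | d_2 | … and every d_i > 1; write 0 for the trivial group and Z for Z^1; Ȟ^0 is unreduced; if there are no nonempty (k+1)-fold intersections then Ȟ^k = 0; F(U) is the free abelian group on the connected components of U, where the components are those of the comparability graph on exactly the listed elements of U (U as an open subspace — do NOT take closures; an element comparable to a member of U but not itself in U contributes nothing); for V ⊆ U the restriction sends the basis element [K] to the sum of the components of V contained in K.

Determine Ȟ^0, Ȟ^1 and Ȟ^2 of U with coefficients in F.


cover nerve:
  V12={p4,p7,p9} V13={p7,p8,p9} V14={p7,p9} V23={p3,p5,p6,p7,p9} V24={p3,p5,p6,p7,p9} V34={p3,p5,p6,p7,p9}
  V123={p7,p9} V124={p7,p9} V134={p7,p9} V234={p3,p5,p6,p7,p9}
  V1234={p7,p9}
components per intersection:
  V1: {p1,p4,p7,p8,p9}
  V2: {p2,p6} {p3,p4,p5,p7,p9}
  V3: {p3,p5,p7,p8,p9} {p6}
  V4: {p3,p5,p7,p9} {p6}
  V12: {p4,p7,p9}
  V13: {p7,p8,p9}
  V14: {p7,p9}
  V23: {p3,p5,p7,p9} {p6}
  V24: {p3,p5,p7,p9} {p6}
  V34: {p3,p5,p7,p9} {p6}
  V123: {p7,p9}
  V124: {p7,p9}
  V134: {p7,p9}
  V234: {p3,p5,p7,p9} {p6}
  V1234: {p7,p9}
C dims 7,9,5,1; δ0: rk 5, SNF 1^5; δ1: rk 4, SNF 1^4; δ2: rk 1, SNF 1^1
Ȟ^0: (7−5)−0=2 ⇒ Z^2
Ȟ^1: (9−4)−5=0 ⇒ 0
Ȟ^2: (5−1)−4=0 ⇒ 0

Ȟ^0 ≅ Z^2, Ȟ^1 ≅ 0, Ȟ^2 ≅ 0


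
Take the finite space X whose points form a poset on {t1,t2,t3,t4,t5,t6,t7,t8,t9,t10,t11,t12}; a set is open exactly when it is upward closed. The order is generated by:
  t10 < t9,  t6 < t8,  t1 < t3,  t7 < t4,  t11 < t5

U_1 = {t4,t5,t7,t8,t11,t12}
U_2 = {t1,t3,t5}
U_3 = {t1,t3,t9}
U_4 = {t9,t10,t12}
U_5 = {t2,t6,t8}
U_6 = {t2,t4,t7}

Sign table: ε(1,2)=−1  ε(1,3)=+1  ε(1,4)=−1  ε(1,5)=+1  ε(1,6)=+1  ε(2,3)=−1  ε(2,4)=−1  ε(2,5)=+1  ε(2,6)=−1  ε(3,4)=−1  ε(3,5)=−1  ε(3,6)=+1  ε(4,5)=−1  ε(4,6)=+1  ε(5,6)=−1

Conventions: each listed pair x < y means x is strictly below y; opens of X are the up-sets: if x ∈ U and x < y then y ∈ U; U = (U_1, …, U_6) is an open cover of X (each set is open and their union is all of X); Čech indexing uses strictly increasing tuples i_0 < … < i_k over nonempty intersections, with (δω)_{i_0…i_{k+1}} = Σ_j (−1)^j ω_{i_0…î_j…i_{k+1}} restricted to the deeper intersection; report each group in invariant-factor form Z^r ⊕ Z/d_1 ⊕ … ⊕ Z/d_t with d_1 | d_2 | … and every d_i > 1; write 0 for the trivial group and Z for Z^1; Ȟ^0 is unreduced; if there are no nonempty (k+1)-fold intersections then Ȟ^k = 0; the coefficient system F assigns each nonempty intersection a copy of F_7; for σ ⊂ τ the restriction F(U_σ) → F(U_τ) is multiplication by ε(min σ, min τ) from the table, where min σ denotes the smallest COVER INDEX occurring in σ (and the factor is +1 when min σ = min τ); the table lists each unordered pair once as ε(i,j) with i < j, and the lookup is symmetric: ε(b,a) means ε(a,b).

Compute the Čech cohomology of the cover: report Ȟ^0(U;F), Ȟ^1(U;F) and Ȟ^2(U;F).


Ȟ^0 ≅ 0, Ȟ^1 ≅ Z/7 and Ȟ^2 ≅ 0

nonempty intersections:
  U12={t5} U14={t12} U15={t8} U16={t4,t7} U23={t1,t3} U34={t9} U56={t2}
C dims 6,7; δ0: rk_F7 6
Ȟ^0: (6−6)−0=0 ⇒ 0
Ȟ^1: (7−0)−6=1 ⇒ Z/7
Ȟ^2: (0−0)−0=0 ⇒ 0


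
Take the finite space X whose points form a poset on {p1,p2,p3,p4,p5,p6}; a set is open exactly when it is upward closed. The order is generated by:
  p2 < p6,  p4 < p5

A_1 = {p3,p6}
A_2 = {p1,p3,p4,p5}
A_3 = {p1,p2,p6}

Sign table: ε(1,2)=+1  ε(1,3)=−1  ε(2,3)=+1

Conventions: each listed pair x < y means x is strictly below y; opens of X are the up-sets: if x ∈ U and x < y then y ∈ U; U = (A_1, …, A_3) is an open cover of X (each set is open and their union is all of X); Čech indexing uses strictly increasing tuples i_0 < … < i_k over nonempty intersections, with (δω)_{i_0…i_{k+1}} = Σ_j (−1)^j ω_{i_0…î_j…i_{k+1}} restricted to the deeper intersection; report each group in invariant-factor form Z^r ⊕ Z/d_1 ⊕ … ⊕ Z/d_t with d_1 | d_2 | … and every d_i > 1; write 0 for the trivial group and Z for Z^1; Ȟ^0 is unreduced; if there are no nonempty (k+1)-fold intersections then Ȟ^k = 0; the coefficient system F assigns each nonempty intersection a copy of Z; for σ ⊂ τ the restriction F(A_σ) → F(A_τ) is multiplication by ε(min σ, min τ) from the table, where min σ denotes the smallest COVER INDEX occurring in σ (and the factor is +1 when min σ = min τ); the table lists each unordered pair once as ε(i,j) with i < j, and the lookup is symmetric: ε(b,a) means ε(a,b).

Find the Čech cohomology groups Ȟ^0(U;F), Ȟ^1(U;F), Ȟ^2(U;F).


intersection data:
  A12={p3} A13={p6} A23={p1}
C dims 3,3; δ0: rk 3, SNF 1^2·2
Ȟ^0 = (3 − 3) − 0 = 0, so Ȟ^0 ≅ 0
Ȟ^1 = (3 − 0) − 3 = 0 plus torsion [2], so Ȟ^1 ≅ Z/2
Ȟ^2 = (0 − 0) − 0 = 0, so Ȟ^2 ≅ 0

Ȟ^0 = 0; Ȟ^1 = Z/2; Ȟ^2 = 0


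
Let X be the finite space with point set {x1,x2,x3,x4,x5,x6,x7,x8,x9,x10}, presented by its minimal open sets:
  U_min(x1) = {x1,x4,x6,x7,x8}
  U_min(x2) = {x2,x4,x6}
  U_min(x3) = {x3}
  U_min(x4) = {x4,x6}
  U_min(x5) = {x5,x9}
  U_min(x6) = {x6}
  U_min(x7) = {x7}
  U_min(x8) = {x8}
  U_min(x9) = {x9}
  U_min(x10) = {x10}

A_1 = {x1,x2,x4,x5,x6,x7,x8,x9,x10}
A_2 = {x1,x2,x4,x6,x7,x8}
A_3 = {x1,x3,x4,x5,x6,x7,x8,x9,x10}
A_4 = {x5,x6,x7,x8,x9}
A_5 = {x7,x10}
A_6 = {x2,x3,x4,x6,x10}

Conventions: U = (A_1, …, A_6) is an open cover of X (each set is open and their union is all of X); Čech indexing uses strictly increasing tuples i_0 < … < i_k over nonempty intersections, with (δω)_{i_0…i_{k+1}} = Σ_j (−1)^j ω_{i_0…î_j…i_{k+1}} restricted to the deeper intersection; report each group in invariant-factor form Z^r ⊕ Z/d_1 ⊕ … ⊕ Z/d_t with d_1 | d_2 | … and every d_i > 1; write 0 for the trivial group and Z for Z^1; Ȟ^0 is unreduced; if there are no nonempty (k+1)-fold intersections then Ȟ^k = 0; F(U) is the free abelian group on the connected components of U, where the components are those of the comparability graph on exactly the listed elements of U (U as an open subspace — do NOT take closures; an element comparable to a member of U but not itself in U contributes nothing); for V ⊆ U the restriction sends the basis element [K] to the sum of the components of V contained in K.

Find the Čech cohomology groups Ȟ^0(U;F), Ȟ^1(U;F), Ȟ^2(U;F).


Ȟ^0 = Z^4, Ȟ^1 = 0 and Ȟ^2 = 0

intersection data:
  A12={x1,x2,x4,x6,x7,x8} A13={x1,x4,x5,x6,x7,x8,x9,x10} A14={x5,x6,x7,x8,x9} A15={x7,x10} A16={x2,x4,x6,x10} A23={x1,x4,x6,x7,x8} A24={x6,x7,x8} A25={x7} A26={x2,x4,x6} A34={x5,x6,x7,x8,x9} A35={x7,x10} A36={x3,x4,x6,x10} A45={x7} A46={x6} A56={x10}
  A123={x1,x4,x6,x7,x8} A124={x6,x7,x8} A125={x7} A126={x2,x4,x6} A134={x5,x6,x7,x8,x9} A135={x7,x10} A136={x4,x6,x10} A145={x7} A146={x6} A156={x10} A234={x6,x7,x8} A235={x7} A236={x4,x6} A245={x7} A246={x6} A345={x7} A346={x6} A356={x10}
  A1234={x6,x7,x8} A1235={x7} A1236={x4,x6} A1245={x7} A1246={x6} A1345={x7} A1346={x6} A1356={x10} A2345={x7} A2346={x6}
  A12345={x7} A12346={x6}
components per intersection:
  A1: {x1,x2,x4,x6,x7,x8} {x5,x9} {x10}
  A2: {x1,x2,x4,x6,x7,x8}
  A3: {x1,x4,x6,x7,x8} {x3} {x5,x9} {x10}
  A4: {x5,x9} {x6} {x7} {x8}
  A5: {x7} {x10}
  A6: {x2,x4,x6} {x3} {x10}
  A12: {x1,x2,x4,x6,x7,x8}
  A13: {x1,x4,x6,x7,x8} {x5,x9} {x10}
  A14: {x5,x9} {x6} {x7} {x8}
  A15: {x7} {x10}
  A16: {x2,x4,x6} {x10}
  A23: {x1,x4,x6,x7,x8}
  A24: {x6} {x7} {x8}
  A25: {x7}
  A26: {x2,x4,x6}
  A34: {x5,x9} {x6} {x7} {x8}
  A35: {x7} {x10}
  A36: {x3} {x4,x6} {x10}
  A45: {x7}
  A46: {x6}
  A56: {x10}
  A123: {x1,x4,x6,x7,x8}
  A124: {x6} {x7} {x8}
  A125: {x7}
  A126: {x2,x4,x6}
  A134: {x5,x9} {x6} {x7} {x8}
  A135: {x7} {x10}
  A136: {x4,x6} {x10}
  A145: {x7}
  A146: {x6}
  A156: {x10}
  A234: {x6} {x7} {x8}
  A235: {x7}
  A236: {x4,x6}
  A245: {x7}
  A246: {x6}
  A345: {x7}
  A346: {x6}
  A356: {x10}
  A1234: {x6} {x7} {x8}
  A1235: {x7}
  A1236: {x4,x6}
  A1245: {x7}
  A1246: {x6}
  A1345: {x7}
  A1346: {x6}
  A1356: {x10}
  A2345: {x7}
  A2346: {x6}
  A12345: {x7}
  A12346: {x6}
C dims 17,30,27,12; δ0: rk 13, SNF 1^13; δ1: rk 17, SNF 1^17; δ2: rk 10, SNF 1^10
Ȟ^0 = (17 − 13) − 0 = 4, so Ȟ^0 ≅ Z^4
Ȟ^1 = (30 − 17) − 13 = 0, so Ȟ^1 ≅ 0
Ȟ^2 = (27 − 10) − 17 = 0, so Ȟ^2 ≅ 0


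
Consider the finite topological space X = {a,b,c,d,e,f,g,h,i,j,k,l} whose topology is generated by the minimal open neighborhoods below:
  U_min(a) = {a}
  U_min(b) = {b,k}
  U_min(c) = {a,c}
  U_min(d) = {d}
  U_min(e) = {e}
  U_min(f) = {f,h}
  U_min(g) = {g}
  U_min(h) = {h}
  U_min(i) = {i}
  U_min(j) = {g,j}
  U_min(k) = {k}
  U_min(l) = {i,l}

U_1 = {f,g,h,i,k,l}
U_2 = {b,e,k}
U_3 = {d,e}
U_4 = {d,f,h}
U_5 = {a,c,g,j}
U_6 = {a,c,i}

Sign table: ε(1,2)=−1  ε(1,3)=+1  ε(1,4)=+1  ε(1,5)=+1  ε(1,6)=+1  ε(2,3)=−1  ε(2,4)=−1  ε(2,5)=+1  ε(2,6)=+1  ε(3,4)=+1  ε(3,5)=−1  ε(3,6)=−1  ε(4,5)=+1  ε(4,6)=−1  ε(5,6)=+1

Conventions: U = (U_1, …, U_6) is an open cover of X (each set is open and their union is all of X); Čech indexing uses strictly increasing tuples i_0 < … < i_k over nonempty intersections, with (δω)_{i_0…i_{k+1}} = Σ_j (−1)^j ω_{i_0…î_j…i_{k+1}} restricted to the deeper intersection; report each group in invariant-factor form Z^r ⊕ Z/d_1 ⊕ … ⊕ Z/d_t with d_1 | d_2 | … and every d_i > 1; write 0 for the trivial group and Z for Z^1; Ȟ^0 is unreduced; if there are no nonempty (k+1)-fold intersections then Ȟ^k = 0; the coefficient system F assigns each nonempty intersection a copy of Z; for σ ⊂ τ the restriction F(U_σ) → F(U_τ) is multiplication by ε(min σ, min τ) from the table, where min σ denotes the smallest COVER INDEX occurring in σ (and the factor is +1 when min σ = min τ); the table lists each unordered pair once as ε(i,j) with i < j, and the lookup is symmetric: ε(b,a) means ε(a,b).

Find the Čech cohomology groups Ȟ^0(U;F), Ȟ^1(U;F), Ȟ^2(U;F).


Ȟ^0 = Z, Ȟ^1 = Z^2, Ȟ^2 = 0

intersection data:
  U12={k} U14={f,h} U15={g} U16={i} U23={e} U34={d} U56={a,c}
C dims 6,7; δ0: rk 5, SNF 1^5
Ȟ^0 = (6 − 5) − 0 = 1, so Ȟ^0 ≅ Z
Ȟ^1 = (7 − 0) − 5 = 2, so Ȟ^1 ≅ Z^2
Ȟ^2 = (0 − 0) − 0 = 0, so Ȟ^2 ≅ 0


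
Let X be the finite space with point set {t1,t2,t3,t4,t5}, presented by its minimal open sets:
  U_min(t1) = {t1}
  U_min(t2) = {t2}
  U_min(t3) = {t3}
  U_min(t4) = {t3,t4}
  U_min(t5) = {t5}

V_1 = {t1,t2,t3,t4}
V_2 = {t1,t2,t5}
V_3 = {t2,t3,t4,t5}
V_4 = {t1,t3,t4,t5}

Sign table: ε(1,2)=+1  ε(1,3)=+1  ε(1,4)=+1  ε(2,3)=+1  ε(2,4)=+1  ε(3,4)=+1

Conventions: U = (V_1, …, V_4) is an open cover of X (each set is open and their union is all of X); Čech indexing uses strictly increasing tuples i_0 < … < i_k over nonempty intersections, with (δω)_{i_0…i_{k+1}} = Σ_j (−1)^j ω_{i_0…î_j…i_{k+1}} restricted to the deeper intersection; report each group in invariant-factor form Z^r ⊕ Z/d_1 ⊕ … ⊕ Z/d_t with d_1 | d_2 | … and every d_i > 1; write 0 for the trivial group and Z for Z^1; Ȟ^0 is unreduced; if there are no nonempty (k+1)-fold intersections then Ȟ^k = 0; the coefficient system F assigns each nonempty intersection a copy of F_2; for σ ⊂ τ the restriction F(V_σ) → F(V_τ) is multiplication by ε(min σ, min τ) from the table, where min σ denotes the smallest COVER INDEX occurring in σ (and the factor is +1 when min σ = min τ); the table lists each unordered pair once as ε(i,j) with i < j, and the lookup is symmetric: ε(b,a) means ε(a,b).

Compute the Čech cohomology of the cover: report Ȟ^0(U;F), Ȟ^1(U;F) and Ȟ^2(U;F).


Ȟ^0 = Z/2, Ȟ^1 = 0 and Ȟ^2 = Z/2

cover nerve:
  V12={t1,t2} V13={t2,t3,t4} V14={t1,t3,t4} V23={t2,t5} V24={t1,t5} V34={t3,t4,t5}
  V123={t2} V124={t1} V134={t3,t4} V234={t5}
C dims 4,6,4; δ0: rk_F2 3; δ1: rk_F2 3
Ȟ^0: (4−3)−0=1 ⇒ Z/2
Ȟ^1: (6−3)−3=0 ⇒ 0
Ȟ^2: (4−0)−3=1 ⇒ Z/2


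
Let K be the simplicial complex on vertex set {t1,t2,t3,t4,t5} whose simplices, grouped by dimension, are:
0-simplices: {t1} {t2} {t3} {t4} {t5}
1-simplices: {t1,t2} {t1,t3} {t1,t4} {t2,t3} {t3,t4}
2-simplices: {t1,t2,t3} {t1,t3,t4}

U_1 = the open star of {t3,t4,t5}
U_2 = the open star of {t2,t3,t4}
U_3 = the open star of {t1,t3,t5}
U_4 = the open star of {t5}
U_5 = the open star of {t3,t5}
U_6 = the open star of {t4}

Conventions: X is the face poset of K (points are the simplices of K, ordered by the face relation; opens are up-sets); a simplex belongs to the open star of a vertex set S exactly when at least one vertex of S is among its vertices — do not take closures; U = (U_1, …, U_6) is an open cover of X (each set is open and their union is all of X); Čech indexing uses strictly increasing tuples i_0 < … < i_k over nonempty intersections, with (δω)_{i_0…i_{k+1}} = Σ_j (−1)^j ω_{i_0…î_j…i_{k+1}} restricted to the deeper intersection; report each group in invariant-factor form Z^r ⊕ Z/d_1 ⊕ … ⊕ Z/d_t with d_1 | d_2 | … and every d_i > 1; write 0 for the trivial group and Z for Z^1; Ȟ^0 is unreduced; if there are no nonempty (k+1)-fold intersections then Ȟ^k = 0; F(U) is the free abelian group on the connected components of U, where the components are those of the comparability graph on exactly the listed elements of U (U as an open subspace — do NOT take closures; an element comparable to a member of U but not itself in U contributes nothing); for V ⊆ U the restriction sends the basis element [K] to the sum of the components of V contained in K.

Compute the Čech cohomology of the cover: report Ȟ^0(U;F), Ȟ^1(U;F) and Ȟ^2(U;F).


nonempty overlaps:
  U1={{t3},{t4},{t5},{t1,t3},{t1,t4},{t2,t3},{t3,t4},{t1,t2,t3},{t1,t3,t4}} U2={{t2},{t3},{t4},{t1,t2},{t1,t3},{t1,t4},{t2,t3},{t3,t4},{t1,t2,t3},{t1,t3,t4}} U3={{t1},{t3},{t5},{t1,t2},{t1,t3},{t1,t4},{t2,t3},{t3,t4},{t1,t2,t3},{t1,t3,t4}} U4={{t5}} U5={{t3},{t5},{t1,t3},{t2,t3},{t3,t4},{t1,t2,t3},{t1,t3,t4}} U6={{t4},{t1,t4},{t3,t4},{t1,t3,t4}}
  U12={{t3},{t4},{t1,t3},{t1,t4},{t2,t3},{t3,t4},{t1,t2,t3},{t1,t3,t4}} U13={{t3},{t5},{t1,t3},{t1,t4},{t2,t3},{t3,t4},{t1,t2,t3},{t1,t3,t4}} U14={{t5}} U15={{t3},{t5},{t1,t3},{t2,t3},{t3,t4},{t1,t2,t3},{t1,t3,t4}} U16={{t4},{t1,t4},{t3,t4},{t1,t3,t4}} U23={{t3},{t1,t2},{t1,t3},{t1,t4},{t2,t3},{t3,t4},{t1,t2,t3},{t1,t3,t4}} U25={{t3},{t1,t3},{t2,t3},{t3,t4},{t1,t2,t3},{t1,t3,t4}} U26={{t4},{t1,t4},{t3,t4},{t1,t3,t4}} U34={{t5}} U35={{t3},{t5},{t1,t3},{t2,t3},{t3,t4},{t1,t2,t3},{t1,t3,t4}} U36={{t1,t4},{t3,t4},{t1,t3,t4}} U45={{t5}} U56={{t3,t4},{t1,t3,t4}}
  U123={{t3},{t1,t3},{t1,t4},{t2,t3},{t3,t4},{t1,t2,t3},{t1,t3,t4}} U125={{t3},{t1,t3},{t2,t3},{t3,t4},{t1,t2,t3},{t1,t3,t4}} U126={{t4},{t1,t4},{t3,t4},{t1,t3,t4}} U134={{t5}} U135={{t3},{t5},{t1,t3},{t2,t3},{t3,t4},{t1,t2,t3},{t1,t3,t4}} U136={{t1,t4},{t3,t4},{t1,t3,t4}} U145={{t5}} U156={{t3,t4},{t1,t3,t4}} U235={{t3},{t1,t3},{t2,t3},{t3,t4},{t1,t2,t3},{t1,t3,t4}} U236={{t1,t4},{t3,t4},{t1,t3,t4}} U256={{t3,t4},{t1,t3,t4}} U345={{t5}} U356={{t3,t4},{t1,t3,t4}}
  U1235={{t3},{t1,t3},{t2,t3},{t3,t4},{t1,t2,t3},{t1,t3,t4}} U1236={{t1,t4},{t3,t4},{t1,t3,t4}} U1256={{t3,t4},{t1,t3,t4}} U1345={{t5}} U1356={{t3,t4},{t1,t3,t4}} U2356={{t3,t4},{t1,t3,t4}}
  U12356={{t3,t4},{t1,t3,t4}}
components per intersection:
  U1: {{t3},{t4},{t1,t3},{t1,t4},{t2,t3},{t3,t4},{t1,t2,t3},{t1,t3,t4}} {{t5}}
  U2: {{t2},{t3},{t4},{t1,t2},{t1,t3},{t1,t4},{t2,t3},{t3,t4},{t1,t2,t3},{t1,t3,t4}}
  U3: {{t1},{t3},{t1,t2},{t1,t3},{t1,t4},{t2,t3},{t3,t4},{t1,t2,t3},{t1,t3,t4}} {{t5}}
  U4: {{t5}}
  U5: {{t3},{t1,t3},{t2,t3},{t3,t4},{t1,t2,t3},{t1,t3,t4}} {{t5}}
  U6: {{t4},{t1,t4},{t3,t4},{t1,t3,t4}}
  U12: {{t3},{t4},{t1,t3},{t1,t4},{t2,t3},{t3,t4},{t1,t2,t3},{t1,t3,t4}}
  U13: {{t3},{t1,t3},{t1,t4},{t2,t3},{t3,t4},{t1,t2,t3},{t1,t3,t4}} {{t5}}
  U14: {{t5}}
  U15: {{t3},{t1,t3},{t2,t3},{t3,t4},{t1,t2,t3},{t1,t3,t4}} {{t5}}
  U16: {{t4},{t1,t4},{t3,t4},{t1,t3,t4}}
  U23: {{t3},{t1,t2},{t1,t3},{t1,t4},{t2,t3},{t3,t4},{t1,t2,t3},{t1,t3,t4}}
  U25: {{t3},{t1,t3},{t2,t3},{t3,t4},{t1,t2,t3},{t1,t3,t4}}
  U26: {{t4},{t1,t4},{t3,t4},{t1,t3,t4}}
  U34: {{t5}}
  U35: {{t3},{t1,t3},{t2,t3},{t3,t4},{t1,t2,t3},{t1,t3,t4}} {{t5}}
  U36: {{t1,t4},{t3,t4},{t1,t3,t4}}
  U45: {{t5}}
  U56: {{t3,t4},{t1,t3,t4}}
  U123: {{t3},{t1,t3},{t1,t4},{t2,t3},{t3,t4},{t1,t2,t3},{t1,t3,t4}}
  U125: {{t3},{t1,t3},{t2,t3},{t3,t4},{t1,t2,t3},{t1,t3,t4}}
  U126: {{t4},{t1,t4},{t3,t4},{t1,t3,t4}}
  U134: {{t5}}
  U135: {{t3},{t1,t3},{t2,t3},{t3,t4},{t1,t2,t3},{t1,t3,t4}} {{t5}}
  U136: {{t1,t4},{t3,t4},{t1,t3,t4}}
  U145: {{t5}}
  U156: {{t3,t4},{t1,t3,t4}}
  U235: {{t3},{t1,t3},{t2,t3},{t3,t4},{t1,t2,t3},{t1,t3,t4}}
  U236: {{t1,t4},{t3,t4},{t1,t3,t4}}
  U256: {{t3,t4},{t1,t3,t4}}
  U345: {{t5}}
  U356: {{t3,t4},{t1,t3,t4}}
  U1235: {{t3},{t1,t3},{t2,t3},{t3,t4},{t1,t2,t3},{t1,t3,t4}}
  U1236: {{t1,t4},{t3,t4},{t1,t3,t4}}
  U1256: {{t3,t4},{t1,t3,t4}}
  U1345: {{t5}}
  U1356: {{t3,t4},{t1,t3,t4}}
  U2356: {{t3,t4},{t1,t3,t4}}
  U12356: {{t3,t4},{t1,t3,t4}}
C dims 9,16,14,6; δ0: rk 7, SNF 1^7; δ1: rk 9, SNF 1^9; δ2: rk 5, SNF 1^5
degree 0: 9−7−0 = 2 → Ȟ^0 ≅ Z^2
degree 1: 16−9−7 = 0 → Ȟ^1 ≅ 0
degree 2: 14−5−9 = 0 → Ȟ^2 ≅ 0

Ȟ^0 = Z^2,  Ȟ^1 = 0,  Ȟ^2 = 0


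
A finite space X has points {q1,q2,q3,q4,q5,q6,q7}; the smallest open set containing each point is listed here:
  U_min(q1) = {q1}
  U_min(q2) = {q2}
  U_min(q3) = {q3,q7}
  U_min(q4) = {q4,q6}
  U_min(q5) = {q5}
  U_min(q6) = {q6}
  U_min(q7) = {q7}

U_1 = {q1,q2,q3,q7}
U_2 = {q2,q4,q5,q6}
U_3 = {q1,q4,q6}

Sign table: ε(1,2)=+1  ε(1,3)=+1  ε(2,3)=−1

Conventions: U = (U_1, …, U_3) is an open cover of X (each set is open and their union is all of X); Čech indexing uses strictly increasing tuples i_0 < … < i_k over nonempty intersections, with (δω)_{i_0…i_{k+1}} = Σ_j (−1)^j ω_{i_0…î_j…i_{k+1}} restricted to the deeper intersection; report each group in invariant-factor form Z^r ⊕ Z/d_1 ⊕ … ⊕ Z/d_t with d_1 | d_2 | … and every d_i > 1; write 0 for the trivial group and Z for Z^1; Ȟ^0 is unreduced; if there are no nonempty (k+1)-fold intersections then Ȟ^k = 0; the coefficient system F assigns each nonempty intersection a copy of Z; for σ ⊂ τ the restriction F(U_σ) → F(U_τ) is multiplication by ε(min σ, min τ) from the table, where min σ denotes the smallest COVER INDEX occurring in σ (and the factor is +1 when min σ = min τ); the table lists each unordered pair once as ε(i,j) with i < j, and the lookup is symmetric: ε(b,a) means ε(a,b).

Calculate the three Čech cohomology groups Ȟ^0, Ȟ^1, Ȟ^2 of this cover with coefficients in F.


Ȟ^0(U;F) ≅ 0,  Ȟ^1(U;F) ≅ Z/2,  Ȟ^2(U;F) ≅ 0

nerve of the cover:
  U12={q2} U13={q1} U23={q4,q6}
C dims 3,3; δ0: rk 3, SNF 1^2·2
Ȟ^0 = (3 − 3) − 0 = 0, so Ȟ^0 ≅ 0
Ȟ^1 = (3 − 0) − 3 = 0 plus torsion [2], so Ȟ^1 ≅ Z/2
Ȟ^2 = (0 − 0) − 0 = 0, so Ȟ^2 ≅ 0


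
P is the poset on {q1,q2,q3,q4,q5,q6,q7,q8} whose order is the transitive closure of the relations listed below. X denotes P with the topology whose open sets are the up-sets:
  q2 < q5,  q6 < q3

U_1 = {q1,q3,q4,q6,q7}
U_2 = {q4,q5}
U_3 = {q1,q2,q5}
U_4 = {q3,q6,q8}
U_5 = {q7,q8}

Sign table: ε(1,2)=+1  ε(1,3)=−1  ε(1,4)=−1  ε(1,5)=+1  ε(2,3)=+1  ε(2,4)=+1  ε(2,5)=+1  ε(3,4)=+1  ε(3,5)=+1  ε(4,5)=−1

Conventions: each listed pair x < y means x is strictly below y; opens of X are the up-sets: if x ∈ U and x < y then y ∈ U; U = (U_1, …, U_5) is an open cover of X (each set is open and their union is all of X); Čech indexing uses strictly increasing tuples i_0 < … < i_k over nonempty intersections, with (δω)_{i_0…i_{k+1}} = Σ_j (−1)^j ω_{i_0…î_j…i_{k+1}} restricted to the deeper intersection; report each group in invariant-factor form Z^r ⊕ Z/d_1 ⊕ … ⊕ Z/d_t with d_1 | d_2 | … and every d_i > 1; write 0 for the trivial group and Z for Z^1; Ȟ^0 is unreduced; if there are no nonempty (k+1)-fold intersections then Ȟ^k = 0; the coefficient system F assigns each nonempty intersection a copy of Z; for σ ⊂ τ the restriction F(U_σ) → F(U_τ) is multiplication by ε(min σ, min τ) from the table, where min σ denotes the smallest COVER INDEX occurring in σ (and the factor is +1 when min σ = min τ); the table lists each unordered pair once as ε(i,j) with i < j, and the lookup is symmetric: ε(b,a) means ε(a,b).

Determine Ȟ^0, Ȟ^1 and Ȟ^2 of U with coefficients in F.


Ȟ^0 = 0, Ȟ^1 = Z ⊕ Z/2, Ȟ^2 = 0

intersection data:
  U12={q4} U13={q1} U14={q3,q6} U15={q7} U23={q5} U45={q8}
C dims 5,6; δ0: rk 5, SNF 1^4·2
Ȟ^0 = (5 − 5) − 0 = 0, so Ȟ^0 ≅ 0
Ȟ^1 = (6 − 0) − 5 = 1 plus torsion [2], so Ȟ^1 ≅ Z ⊕ Z/2
Ȟ^2 = (0 − 0) − 0 = 0, so Ȟ^2 ≅ 0


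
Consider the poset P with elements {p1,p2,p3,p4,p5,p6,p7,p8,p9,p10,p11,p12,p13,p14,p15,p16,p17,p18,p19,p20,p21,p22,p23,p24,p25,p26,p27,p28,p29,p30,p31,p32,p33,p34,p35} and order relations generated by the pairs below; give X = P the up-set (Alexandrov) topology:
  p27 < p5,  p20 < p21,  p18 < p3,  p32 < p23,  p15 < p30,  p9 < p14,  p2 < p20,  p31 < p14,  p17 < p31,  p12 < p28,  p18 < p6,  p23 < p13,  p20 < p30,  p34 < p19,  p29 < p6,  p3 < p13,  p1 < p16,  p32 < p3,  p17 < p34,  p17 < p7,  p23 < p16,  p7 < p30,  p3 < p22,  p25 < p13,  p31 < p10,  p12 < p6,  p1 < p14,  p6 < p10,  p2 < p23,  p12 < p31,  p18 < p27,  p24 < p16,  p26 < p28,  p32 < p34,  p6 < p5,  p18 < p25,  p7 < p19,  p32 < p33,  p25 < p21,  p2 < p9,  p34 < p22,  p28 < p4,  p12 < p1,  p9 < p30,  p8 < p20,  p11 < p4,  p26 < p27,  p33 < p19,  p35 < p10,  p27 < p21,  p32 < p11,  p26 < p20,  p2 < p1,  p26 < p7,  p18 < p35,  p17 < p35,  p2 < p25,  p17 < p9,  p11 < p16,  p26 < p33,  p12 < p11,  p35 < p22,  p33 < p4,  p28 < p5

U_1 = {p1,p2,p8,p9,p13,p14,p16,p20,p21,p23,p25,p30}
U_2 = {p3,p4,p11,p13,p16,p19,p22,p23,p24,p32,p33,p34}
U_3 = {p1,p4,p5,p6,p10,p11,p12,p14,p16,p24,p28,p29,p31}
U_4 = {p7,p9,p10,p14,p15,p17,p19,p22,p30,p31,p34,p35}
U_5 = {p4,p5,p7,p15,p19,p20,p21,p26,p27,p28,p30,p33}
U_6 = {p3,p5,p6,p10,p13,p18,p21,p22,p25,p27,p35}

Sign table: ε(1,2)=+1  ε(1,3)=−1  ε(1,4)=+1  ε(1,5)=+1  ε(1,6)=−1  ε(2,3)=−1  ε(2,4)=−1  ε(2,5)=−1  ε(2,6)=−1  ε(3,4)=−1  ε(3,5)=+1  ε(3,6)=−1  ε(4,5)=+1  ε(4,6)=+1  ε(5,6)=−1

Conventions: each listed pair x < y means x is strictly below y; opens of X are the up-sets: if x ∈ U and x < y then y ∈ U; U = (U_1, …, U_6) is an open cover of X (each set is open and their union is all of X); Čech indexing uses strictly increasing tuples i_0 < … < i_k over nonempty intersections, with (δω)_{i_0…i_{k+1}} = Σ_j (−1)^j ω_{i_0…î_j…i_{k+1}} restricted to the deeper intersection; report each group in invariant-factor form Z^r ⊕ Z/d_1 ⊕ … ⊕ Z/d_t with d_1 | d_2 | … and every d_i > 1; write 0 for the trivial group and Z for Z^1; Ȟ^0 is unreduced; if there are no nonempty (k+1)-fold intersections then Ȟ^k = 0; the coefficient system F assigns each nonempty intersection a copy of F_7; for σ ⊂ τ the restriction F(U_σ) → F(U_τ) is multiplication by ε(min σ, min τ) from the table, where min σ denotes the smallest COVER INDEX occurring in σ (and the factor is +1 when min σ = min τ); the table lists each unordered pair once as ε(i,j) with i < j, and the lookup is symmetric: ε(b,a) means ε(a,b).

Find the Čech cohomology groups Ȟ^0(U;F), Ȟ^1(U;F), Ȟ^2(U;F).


Ȟ^0 = 0, Ȟ^1 = 0 and Ȟ^2 = Z/7

cover nerve:
  U12={p13,p16,p23} U13={p1,p14,p16} U14={p9,p14,p30} U15={p20,p21,p30} U16={p13,p21,p25} U23={p4,p11,p16,p24} U24={p19,p22,p34} U25={p4,p19,p33} U26={p3,p13,p22} U34={p10,p14,p31} U35={p4,p5,p28} U36={p5,p6,p10} U45={p7,p15,p19,p30} U46={p10,p22,p35} U56={p5,p21,p27}
  U123={p16} U126={p13} U134={p14} U145={p30} U156={p21} U235={p4} U245={p19} U246={p22} U346={p10} U356={p5}
C dims 6,15,10; δ0: rk_F7 6; δ1: rk_F7 9
Ȟ^0: (6−6)−0=0 ⇒ 0
Ȟ^1: (15−9)−6=0 ⇒ 0
Ȟ^2: (10−0)−9=1 ⇒ Z/7


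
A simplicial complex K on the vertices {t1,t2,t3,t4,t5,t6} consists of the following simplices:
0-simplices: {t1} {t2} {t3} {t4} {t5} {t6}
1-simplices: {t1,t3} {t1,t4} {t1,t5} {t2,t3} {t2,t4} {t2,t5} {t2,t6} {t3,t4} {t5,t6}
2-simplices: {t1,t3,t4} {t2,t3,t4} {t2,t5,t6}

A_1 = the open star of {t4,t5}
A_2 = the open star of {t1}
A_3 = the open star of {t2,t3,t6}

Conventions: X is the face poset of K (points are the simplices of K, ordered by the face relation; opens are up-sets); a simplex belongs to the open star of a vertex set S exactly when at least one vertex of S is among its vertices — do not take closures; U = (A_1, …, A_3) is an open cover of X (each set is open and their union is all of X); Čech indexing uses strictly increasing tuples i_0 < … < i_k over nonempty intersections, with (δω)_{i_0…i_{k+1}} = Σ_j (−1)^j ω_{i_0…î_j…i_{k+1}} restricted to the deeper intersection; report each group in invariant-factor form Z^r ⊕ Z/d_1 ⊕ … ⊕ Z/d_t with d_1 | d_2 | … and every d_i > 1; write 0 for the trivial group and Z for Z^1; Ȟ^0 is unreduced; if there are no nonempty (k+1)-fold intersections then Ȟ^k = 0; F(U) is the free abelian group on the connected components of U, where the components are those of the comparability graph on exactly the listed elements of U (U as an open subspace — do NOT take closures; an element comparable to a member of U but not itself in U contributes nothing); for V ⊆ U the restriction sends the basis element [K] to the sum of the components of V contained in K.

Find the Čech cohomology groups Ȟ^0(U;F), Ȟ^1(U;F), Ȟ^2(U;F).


Ȟ^0(U;F) ≅ Z,  Ȟ^1(U;F) ≅ Z,  Ȟ^2(U;F) ≅ 0

nerve simplices:
  A1={{t4},{t5},{t1,t4},{t1,t5},{t2,t4},{t2,t5},{t3,t4},{t5,t6},{t1,t3,t4},{t2,t3,t4},{t2,t5,t6}} A2={{t1},{t1,t3},{t1,t4},{t1,t5},{t1,t3,t4}} A3={{t2},{t3},{t6},{t1,t3},{t2,t3},{t2,t4},{t2,t5},{t2,t6},{t3,t4},{t5,t6},{t1,t3,t4},{t2,t3,t4},{t2,t5,t6}}
  A12={{t1,t4},{t1,t5},{t1,t3,t4}} A13={{t2,t4},{t2,t5},{t3,t4},{t5,t6},{t1,t3,t4},{t2,t3,t4},{t2,t5,t6}} A23={{t1,t3},{t1,t3,t4}}
  A123={{t1,t3,t4}}
components per intersection:
  A1: {{t4},{t1,t4},{t2,t4},{t3,t4},{t1,t3,t4},{t2,t3,t4}} {{t5},{t1,t5},{t2,t5},{t5,t6},{t2,t5,t6}}
  A2: {{t1},{t1,t3},{t1,t4},{t1,t5},{t1,t3,t4}}
  A3: {{t2},{t3},{t6},{t1,t3},{t2,t3},{t2,t4},{t2,t5},{t2,t6},{t3,t4},{t5,t6},{t1,t3,t4},{t2,t3,t4},{t2,t5,t6}}
  A12: {{t1,t4},{t1,t3,t4}} {{t1,t5}}
  A13: {{t2,t4},{t3,t4},{t1,t3,t4},{t2,t3,t4}} {{t2,t5},{t5,t6},{t2,t5,t6}}
  A23: {{t1,t3},{t1,t3,t4}}
  A123: {{t1,t3,t4}}
C dims 4,5,1; δ0: rk 3, SNF 1^3; δ1: rk 1, SNF 1^1
degree 0: 4−3−0 = 1 → Ȟ^0 ≅ Z
degree 1: 5−1−3 = 1 → Ȟ^1 ≅ Z
degree 2: 1−0−1 = 0 → Ȟ^2 ≅ 0


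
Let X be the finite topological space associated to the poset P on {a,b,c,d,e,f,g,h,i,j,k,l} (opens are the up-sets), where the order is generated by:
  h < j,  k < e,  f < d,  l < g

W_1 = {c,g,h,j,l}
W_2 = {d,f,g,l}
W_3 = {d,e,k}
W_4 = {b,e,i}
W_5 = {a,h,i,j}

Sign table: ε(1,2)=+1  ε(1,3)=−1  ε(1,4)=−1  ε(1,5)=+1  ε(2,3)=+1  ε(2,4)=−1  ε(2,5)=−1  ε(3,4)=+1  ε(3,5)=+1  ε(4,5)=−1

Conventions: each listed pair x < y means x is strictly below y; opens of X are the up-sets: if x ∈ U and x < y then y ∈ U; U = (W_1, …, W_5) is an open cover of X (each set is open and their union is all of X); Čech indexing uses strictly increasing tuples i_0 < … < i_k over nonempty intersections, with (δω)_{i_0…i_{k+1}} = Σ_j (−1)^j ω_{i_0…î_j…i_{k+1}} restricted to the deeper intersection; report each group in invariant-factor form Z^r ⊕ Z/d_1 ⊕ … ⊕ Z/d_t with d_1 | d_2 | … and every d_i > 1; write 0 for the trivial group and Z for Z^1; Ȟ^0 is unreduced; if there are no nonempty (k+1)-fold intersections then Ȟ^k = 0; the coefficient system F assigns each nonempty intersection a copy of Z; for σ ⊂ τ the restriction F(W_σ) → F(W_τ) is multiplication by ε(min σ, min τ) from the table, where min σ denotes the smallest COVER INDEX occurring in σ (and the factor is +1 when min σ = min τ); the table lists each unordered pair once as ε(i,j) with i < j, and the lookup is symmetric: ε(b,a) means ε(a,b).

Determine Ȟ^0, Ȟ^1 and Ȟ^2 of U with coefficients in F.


intersection data:
  W12={g,l} W15={h,j} W23={d} W34={e} W45={i}
C dims 5,5; δ0: rk 5, SNF 1^4·2
Ȟ^0 = (5 − 5) − 0 = 0, so Ȟ^0 ≅ 0
Ȟ^1 = (5 − 0) − 5 = 0 plus torsion [2], so Ȟ^1 ≅ Z/2
Ȟ^2 = (0 − 0) − 0 = 0, so Ȟ^2 ≅ 0

Ȟ^0 ≅ 0; Ȟ^1 ≅ Z/2; Ȟ^2 ≅ 0


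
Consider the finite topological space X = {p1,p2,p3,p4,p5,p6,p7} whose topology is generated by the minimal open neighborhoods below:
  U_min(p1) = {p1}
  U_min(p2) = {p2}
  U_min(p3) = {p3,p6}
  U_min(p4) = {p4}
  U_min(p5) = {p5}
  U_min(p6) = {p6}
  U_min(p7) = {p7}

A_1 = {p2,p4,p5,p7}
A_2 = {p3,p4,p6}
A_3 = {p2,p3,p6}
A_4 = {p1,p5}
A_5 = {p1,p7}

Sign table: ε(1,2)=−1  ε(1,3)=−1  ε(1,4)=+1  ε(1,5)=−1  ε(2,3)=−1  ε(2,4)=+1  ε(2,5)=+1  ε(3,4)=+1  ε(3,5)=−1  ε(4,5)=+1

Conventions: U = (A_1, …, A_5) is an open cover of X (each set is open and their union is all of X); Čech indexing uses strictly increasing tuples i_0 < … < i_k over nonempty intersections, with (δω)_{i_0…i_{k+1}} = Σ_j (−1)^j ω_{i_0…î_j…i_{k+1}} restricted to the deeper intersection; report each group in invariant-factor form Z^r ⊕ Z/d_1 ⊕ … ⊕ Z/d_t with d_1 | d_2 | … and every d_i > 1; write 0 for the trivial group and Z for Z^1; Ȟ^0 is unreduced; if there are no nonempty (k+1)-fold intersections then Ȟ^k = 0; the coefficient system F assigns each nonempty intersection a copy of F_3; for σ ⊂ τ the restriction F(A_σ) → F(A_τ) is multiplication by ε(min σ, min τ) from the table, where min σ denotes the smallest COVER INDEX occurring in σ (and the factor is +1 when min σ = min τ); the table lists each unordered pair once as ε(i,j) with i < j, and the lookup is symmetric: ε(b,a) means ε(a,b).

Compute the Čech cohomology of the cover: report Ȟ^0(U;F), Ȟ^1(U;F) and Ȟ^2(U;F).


Ȟ^0(U;F) ≅ 0; Ȟ^1(U;F) ≅ Z/3; Ȟ^2(U;F) ≅ 0

nonempty intersections:
  A12={p4} A13={p2} A14={p5} A15={p7} A23={p3,p6} A45={p1}
C dims 5,6; δ0: rk_F3 5
Ȟ^0: (5−5)−0=0 ⇒ 0
Ȟ^1: (6−0)−5=1 ⇒ Z/3
Ȟ^2: (0−0)−0=0 ⇒ 0


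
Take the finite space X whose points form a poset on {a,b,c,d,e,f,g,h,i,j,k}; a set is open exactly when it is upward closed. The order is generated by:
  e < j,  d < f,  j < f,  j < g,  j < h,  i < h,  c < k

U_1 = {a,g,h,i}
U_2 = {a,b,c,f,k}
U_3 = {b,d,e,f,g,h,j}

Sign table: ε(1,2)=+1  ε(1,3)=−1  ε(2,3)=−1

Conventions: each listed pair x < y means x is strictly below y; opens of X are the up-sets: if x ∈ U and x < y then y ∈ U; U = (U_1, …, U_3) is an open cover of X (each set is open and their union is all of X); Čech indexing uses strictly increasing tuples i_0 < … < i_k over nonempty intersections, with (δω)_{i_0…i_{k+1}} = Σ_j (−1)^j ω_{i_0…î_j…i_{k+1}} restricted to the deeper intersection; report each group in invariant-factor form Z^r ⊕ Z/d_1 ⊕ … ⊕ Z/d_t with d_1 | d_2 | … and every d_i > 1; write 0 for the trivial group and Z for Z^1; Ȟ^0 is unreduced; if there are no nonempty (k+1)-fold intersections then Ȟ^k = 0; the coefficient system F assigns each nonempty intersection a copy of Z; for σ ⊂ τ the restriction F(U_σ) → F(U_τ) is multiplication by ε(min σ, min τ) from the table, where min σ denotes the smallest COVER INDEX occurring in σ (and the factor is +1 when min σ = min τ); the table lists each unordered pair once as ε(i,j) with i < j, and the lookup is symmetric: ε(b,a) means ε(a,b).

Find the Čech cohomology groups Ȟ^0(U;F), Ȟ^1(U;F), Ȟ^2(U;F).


Ȟ^0 ≅ Z,  Ȟ^1 ≅ Z,  Ȟ^2 ≅ 0

nonempty overlaps:
  U12={a} U13={g,h} U23={b,f}
C dims 3,3; δ0: rk 2, SNF 1^2
degree 0: 3−2−0 = 1 → Ȟ^0 ≅ Z
degree 1: 3−0−2 = 1 → Ȟ^1 ≅ Z
degree 2: 0−0−0 = 0 → Ȟ^2 ≅ 0
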